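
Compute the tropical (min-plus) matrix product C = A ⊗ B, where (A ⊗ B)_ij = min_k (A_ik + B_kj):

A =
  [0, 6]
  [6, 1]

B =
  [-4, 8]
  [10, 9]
A ⊗ B =
  [-4, 8]
  [2, 10]

Apply the min-plus product entry-by-entry:
  C[0][0] = min over k of (A[0][0] + B[0][0] = 0 + -4 = -4, A[0][1] + B[1][0] = 6 + 10 = 16) = -4 (attained at k = 0)
  C[0][1] = min over k of (A[0][0] + B[0][1] = 0 + 8 = 8, A[0][1] + B[1][1] = 6 + 9 = 15) = 8 (attained at k = 0)
  C[1][0] = min over k of (A[1][0] + B[0][0] = 6 + -4 = 2, A[1][1] + B[1][0] = 1 + 10 = 11) = 2 (attained at k = 0)
  C[1][1] = min over k of (A[1][0] + B[0][1] = 6 + 8 = 14, A[1][1] + B[1][1] = 1 + 9 = 10) = 10 (attained at k = 1)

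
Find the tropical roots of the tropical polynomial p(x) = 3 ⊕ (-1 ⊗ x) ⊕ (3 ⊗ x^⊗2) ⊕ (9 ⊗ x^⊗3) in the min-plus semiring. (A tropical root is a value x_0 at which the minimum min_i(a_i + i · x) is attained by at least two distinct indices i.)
Roots: {-6, -4, 4}

Each tropical root is a break point of the lower envelope of the lines y = a_i + i · x (there are 4 lines, with slopes 0, 1, ..., 3). Only the lines that attain the minimum somewhere contribute to roots; other lines are dominated. Here the surviving (envelope) indices are i = 3, i = 2, i = 1, i = 0.
Intersections between consecutive envelope lines give the roots: for adjacent envelope indices i < j the intersection is x = (a_i − a_j) / (j − i). Reading off the sorted break points: {-6, -4, 4}.
Verification: at each break x_0, at least two indices attain the minimum of min_i(a_i + i · x_0).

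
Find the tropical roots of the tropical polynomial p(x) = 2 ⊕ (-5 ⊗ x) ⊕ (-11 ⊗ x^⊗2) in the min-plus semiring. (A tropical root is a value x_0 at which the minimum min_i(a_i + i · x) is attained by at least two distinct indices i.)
Roots: {6, 7}

Each tropical root is a break point of the lower envelope of the lines y = a_i + i · x (there are 3 lines, with slopes 0, 1, ..., 2). Only the lines that attain the minimum somewhere contribute to roots; other lines are dominated. Here the surviving (envelope) indices are i = 2, i = 1, i = 0.
Intersections between consecutive envelope lines give the roots: for adjacent envelope indices i < j the intersection is x = (a_i − a_j) / (j − i). Reading off the sorted break points: {6, 7}.
Verification: at each break x_0, at least two indices attain the minimum of min_i(a_i + i · x_0).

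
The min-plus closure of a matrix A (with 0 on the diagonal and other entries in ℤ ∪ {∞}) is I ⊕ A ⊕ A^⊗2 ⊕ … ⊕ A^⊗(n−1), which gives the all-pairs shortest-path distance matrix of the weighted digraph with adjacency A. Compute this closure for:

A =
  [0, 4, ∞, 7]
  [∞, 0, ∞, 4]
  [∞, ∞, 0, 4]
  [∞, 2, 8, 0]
Closure =
  [0, 4, 15, 7]
  [∞, 0, 12, 4]
  [∞, 6, 0, 4]
  [∞, 2, 8, 0]

This is the Floyd-Warshall all-pairs shortest-path computation. For each intermediate vertex k = 0, 1, …, 3, update dist[i][j] ← min(dist[i][j], dist[i][k] + dist[k][j]). The final matrix gives, for each (i, j), the minimum total weight of any directed path from i to j (possibly empty when i = j).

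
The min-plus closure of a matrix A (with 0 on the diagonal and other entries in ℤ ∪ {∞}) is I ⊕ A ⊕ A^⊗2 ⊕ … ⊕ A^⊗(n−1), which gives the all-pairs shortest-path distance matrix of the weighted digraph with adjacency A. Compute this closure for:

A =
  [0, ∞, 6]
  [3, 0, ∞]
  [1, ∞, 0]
Closure =
  [0, ∞, 6]
  [3, 0, 9]
  [1, ∞, 0]

This is the Floyd-Warshall all-pairs shortest-path computation. For each intermediate vertex k = 0, 1, …, 2, update dist[i][j] ← min(dist[i][j], dist[i][k] + dist[k][j]). The final matrix gives, for each (i, j), the minimum total weight of any directed path from i to j (possibly empty when i = j).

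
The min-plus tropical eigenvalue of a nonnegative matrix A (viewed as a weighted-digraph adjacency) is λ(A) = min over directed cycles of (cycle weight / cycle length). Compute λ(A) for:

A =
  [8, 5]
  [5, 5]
λ(A) = 5

Enumerate directed cycles and compute their means (weight / length). Sample:
  cycle 0 → 0: weight = 8, length = 1, mean = 8/1 ≈ 8.000
  cycle 1 → 1: weight = 5, length = 1, mean = 5/1 ≈ 5.000
  cycle 0 → 1 → 0: weight = 10, length = 2, mean = 10/2 ≈ 5.000
  cycle 1 → 0 → 1: weight = 10, length = 2, mean = 10/2 ≈ 5.000
Minimum mean = 5.000, attained e.g. along the cycle 1 → 1 with weight 5 and length 1. So λ(A) = 5/1 = 5.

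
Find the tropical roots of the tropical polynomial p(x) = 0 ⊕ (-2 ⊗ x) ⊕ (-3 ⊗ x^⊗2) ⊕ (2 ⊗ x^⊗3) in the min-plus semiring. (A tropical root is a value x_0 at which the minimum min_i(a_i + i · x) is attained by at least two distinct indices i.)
Roots: {-5, 1, 2}

Each tropical root is a break point of the lower envelope of the lines y = a_i + i · x (there are 4 lines, with slopes 0, 1, ..., 3). Only the lines that attain the minimum somewhere contribute to roots; other lines are dominated. Here the surviving (envelope) indices are i = 3, i = 2, i = 1, i = 0.
Intersections between consecutive envelope lines give the roots: for adjacent envelope indices i < j the intersection is x = (a_i − a_j) / (j − i). Reading off the sorted break points: {-5, 1, 2}.
Verification: at each break x_0, at least two indices attain the minimum of min_i(a_i + i · x_0).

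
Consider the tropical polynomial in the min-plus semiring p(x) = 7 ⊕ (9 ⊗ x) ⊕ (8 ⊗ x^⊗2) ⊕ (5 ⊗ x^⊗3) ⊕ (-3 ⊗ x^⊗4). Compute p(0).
p(0) = -3

A tropical monomial a ⊗ x^⊗i evaluates to a + i · x. Evaluating each term at x = 0:
  Term 0 contributes 7 + 0 · 0 = 7
  Term 1 contributes 9 + 1 · 0 = 9
  Term 2 contributes 8 + 2 · 0 = 8
  Term 3 contributes 5 + 3 · 0 = 5
  Term 4 contributes -3 + 4 · 0 = -3
p(0) = ⊕ of these = min[7, 9, 8, 5, -3] = -3.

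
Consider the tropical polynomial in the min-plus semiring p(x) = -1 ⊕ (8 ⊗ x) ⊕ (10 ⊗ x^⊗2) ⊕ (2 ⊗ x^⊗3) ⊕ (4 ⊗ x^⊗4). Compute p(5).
p(5) = -1

A tropical monomial a ⊗ x^⊗i evaluates to a + i · x. Evaluating each term at x = 5:
  Term 0 contributes -1 + 0 · 5 = -1
  Term 1 contributes 8 + 1 · 5 = 13
  Term 2 contributes 10 + 2 · 5 = 20
  Term 3 contributes 2 + 3 · 5 = 17
  Term 4 contributes 4 + 4 · 5 = 24
p(5) = ⊕ of these = min[-1, 13, 20, 17, 24] = -1.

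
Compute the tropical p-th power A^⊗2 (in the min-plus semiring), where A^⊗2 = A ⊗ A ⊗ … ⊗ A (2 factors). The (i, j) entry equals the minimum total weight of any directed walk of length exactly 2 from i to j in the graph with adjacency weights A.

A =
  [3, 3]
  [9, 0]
A^⊗2 =
  [6, 3]
  [9, 0]

Each entry (A^⊗2)_ij equals the minimum over all length-2 walks i = v_0 → v_1 → … → v_2 = j of Σ_t A[v_t][v_{t+1}]. For example, for (i, j) = (0, 1) we minimise over 2 possible intermediate vertex sequences; the minimum is 3, attained along the walk 0 → 1 → 1.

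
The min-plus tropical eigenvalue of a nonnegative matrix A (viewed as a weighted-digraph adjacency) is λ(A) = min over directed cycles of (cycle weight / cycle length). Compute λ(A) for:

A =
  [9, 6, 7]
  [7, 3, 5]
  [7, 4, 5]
λ(A) = 3

Enumerate directed cycles and compute their means (weight / length). Sample:
  cycle 0 → 0: weight = 9, length = 1, mean = 9/1 ≈ 9.000
  cycle 1 → 1: weight = 3, length = 1, mean = 3/1 ≈ 3.000
  cycle 2 → 2: weight = 5, length = 1, mean = 5/1 ≈ 5.000
  cycle 0 → 1 → 0: weight = 13, length = 2, mean = 13/2 ≈ 6.500
  cycle 0 → 2 → 0: weight = 14, length = 2, mean = 14/2 ≈ 7.000
  cycle 1 → 0 → 1: weight = 13, length = 2, mean = 13/2 ≈ 6.500
Minimum mean = 3.000, attained e.g. along the cycle 1 → 1 with weight 3 and length 1. So λ(A) = 3/1 = 3.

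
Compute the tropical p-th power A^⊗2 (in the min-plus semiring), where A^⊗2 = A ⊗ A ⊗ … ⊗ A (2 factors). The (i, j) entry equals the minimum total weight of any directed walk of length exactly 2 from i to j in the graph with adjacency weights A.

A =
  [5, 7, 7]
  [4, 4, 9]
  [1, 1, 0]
A^⊗2 =
  [8, 8, 7]
  [8, 8, 9]
  [1, 1, 0]

Each entry (A^⊗2)_ij equals the minimum over all length-2 walks i = v_0 → v_1 → … → v_2 = j of Σ_t A[v_t][v_{t+1}]. For example, for (i, j) = (0, 2) we minimise over 3 possible intermediate vertex sequences; the minimum is 7, attained along the walk 0 → 2 → 2.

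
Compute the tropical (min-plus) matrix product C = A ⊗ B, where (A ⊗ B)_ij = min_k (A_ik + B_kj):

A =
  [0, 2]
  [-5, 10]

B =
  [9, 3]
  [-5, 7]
A ⊗ B =
  [-3, 3]
  [4, -2]

Apply the min-plus product entry-by-entry:
  C[0][0] = min over k of (A[0][0] + B[0][0] = 0 + 9 = 9, A[0][1] + B[1][0] = 2 + -5 = -3) = -3 (attained at k = 1)
  C[0][1] = min over k of (A[0][0] + B[0][1] = 0 + 3 = 3, A[0][1] + B[1][1] = 2 + 7 = 9) = 3 (attained at k = 0)
  C[1][0] = min over k of (A[1][0] + B[0][0] = -5 + 9 = 4, A[1][1] + B[1][0] = 10 + -5 = 5) = 4 (attained at k = 0)
  C[1][1] = min over k of (A[1][0] + B[0][1] = -5 + 3 = -2, A[1][1] + B[1][1] = 10 + 7 = 17) = -2 (attained at k = 0)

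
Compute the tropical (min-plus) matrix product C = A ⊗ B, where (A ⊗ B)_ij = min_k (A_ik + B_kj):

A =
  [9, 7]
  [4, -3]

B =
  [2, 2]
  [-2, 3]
A ⊗ B =
  [5, 10]
  [-5, 0]

Apply the min-plus product entry-by-entry:
  C[0][0] = min over k of (A[0][0] + B[0][0] = 9 + 2 = 11, A[0][1] + B[1][0] = 7 + -2 = 5) = 5 (attained at k = 1)
  C[0][1] = min over k of (A[0][0] + B[0][1] = 9 + 2 = 11, A[0][1] + B[1][1] = 7 + 3 = 10) = 10 (attained at k = 1)
  C[1][0] = min over k of (A[1][0] + B[0][0] = 4 + 2 = 6, A[1][1] + B[1][0] = -3 + -2 = -5) = -5 (attained at k = 1)
  C[1][1] = min over k of (A[1][0] + B[0][1] = 4 + 2 = 6, A[1][1] + B[1][1] = -3 + 3 = 0) = 0 (attained at k = 1)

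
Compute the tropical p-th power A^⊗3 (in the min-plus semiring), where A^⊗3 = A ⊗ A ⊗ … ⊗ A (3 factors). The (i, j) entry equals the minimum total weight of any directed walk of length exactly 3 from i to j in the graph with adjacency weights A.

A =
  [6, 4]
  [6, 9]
A^⊗3 =
  [16, 14]
  [16, 16]

Each entry (A^⊗3)_ij equals the minimum over all length-3 walks i = v_0 → v_1 → … → v_3 = j of Σ_t A[v_t][v_{t+1}]. For example, for (i, j) = (0, 1) we minimise over 4 possible intermediate vertex sequences; the minimum is 14, attained along the walk 0 → 1 → 0 → 1.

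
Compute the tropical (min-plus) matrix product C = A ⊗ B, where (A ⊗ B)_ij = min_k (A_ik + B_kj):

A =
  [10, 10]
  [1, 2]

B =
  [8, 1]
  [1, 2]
A ⊗ B =
  [11, 11]
  [3, 2]

Apply the min-plus product entry-by-entry:
  C[0][0] = min over k of (A[0][0] + B[0][0] = 10 + 8 = 18, A[0][1] + B[1][0] = 10 + 1 = 11) = 11 (attained at k = 1)
  C[0][1] = min over k of (A[0][0] + B[0][1] = 10 + 1 = 11, A[0][1] + B[1][1] = 10 + 2 = 12) = 11 (attained at k = 0)
  C[1][0] = min over k of (A[1][0] + B[0][0] = 1 + 8 = 9, A[1][1] + B[1][0] = 2 + 1 = 3) = 3 (attained at k = 1)
  C[1][1] = min over k of (A[1][0] + B[0][1] = 1 + 1 = 2, A[1][1] + B[1][1] = 2 + 2 = 4) = 2 (attained at k = 0)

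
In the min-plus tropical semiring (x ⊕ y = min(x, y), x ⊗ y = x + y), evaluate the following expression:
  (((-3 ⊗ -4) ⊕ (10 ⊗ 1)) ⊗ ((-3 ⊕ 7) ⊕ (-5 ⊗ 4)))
(((-3 ⊗ -4) ⊕ (10 ⊗ 1)) ⊗ ((-3 ⊕ 7) ⊕ (-5 ⊗ 4))) = -10

Expand innermost to outermost. Recall ⊕ takes the minimum of its arguments and ⊗ takes their sum. Working out the expression (((-3 ⊗ -4) ⊕ (10 ⊗ 1)) ⊗ ((-3 ⊕ 7) ⊕ (-5 ⊗ 4))) gives -10.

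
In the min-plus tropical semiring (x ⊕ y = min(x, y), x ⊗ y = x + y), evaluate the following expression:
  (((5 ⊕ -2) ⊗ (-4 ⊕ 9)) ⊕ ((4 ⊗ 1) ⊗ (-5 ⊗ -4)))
(((5 ⊕ -2) ⊗ (-4 ⊕ 9)) ⊕ ((4 ⊗ 1) ⊗ (-5 ⊗ -4))) = -6

Expand innermost to outermost. Recall ⊕ takes the minimum of its arguments and ⊗ takes their sum. Working out the expression (((5 ⊕ -2) ⊗ (-4 ⊕ 9)) ⊕ ((4 ⊗ 1) ⊗ (-5 ⊗ -4))) gives -6.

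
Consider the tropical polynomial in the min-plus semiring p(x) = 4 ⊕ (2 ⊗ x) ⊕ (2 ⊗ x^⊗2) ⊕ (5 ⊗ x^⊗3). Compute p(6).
p(6) = 4

A tropical monomial a ⊗ x^⊗i evaluates to a + i · x. Evaluating each term at x = 6:
  Term 0 contributes 4 + 0 · 6 = 4
  Term 1 contributes 2 + 1 · 6 = 8
  Term 2 contributes 2 + 2 · 6 = 14
  Term 3 contributes 5 + 3 · 6 = 23
p(6) = ⊕ of these = min[4, 8, 14, 23] = 4.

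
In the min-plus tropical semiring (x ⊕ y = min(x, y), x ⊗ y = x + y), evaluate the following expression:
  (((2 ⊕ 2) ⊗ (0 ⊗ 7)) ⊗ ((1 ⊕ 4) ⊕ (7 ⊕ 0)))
(((2 ⊕ 2) ⊗ (0 ⊗ 7)) ⊗ ((1 ⊕ 4) ⊕ (7 ⊕ 0))) = 9

Expand innermost to outermost. Recall ⊕ takes the minimum of its arguments and ⊗ takes their sum. Working out the expression (((2 ⊕ 2) ⊗ (0 ⊗ 7)) ⊗ ((1 ⊕ 4) ⊕ (7 ⊕ 0))) gives 9.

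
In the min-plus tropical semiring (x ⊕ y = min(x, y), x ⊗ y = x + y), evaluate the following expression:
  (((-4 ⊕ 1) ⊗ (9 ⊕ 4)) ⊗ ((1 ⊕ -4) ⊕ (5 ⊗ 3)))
(((-4 ⊕ 1) ⊗ (9 ⊕ 4)) ⊗ ((1 ⊕ -4) ⊕ (5 ⊗ 3))) = -4

Expand innermost to outermost. Recall ⊕ takes the minimum of its arguments and ⊗ takes their sum. Working out the expression (((-4 ⊕ 1) ⊗ (9 ⊕ 4)) ⊗ ((1 ⊕ -4) ⊕ (5 ⊗ 3))) gives -4.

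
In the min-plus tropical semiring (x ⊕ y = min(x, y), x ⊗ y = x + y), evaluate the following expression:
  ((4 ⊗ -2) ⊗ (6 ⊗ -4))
((4 ⊗ -2) ⊗ (6 ⊗ -4)) = 4

Expand innermost to outermost. Recall ⊕ takes the minimum of its arguments and ⊗ takes their sum. Working out the expression ((4 ⊗ -2) ⊗ (6 ⊗ -4)) gives 4.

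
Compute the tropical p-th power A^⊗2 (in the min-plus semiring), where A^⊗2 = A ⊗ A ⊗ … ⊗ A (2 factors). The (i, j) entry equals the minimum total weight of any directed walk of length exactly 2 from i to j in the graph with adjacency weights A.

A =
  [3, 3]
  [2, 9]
A^⊗2 =
  [5, 6]
  [5, 5]

Each entry (A^⊗2)_ij equals the minimum over all length-2 walks i = v_0 → v_1 → … → v_2 = j of Σ_t A[v_t][v_{t+1}]. For example, for (i, j) = (0, 1) we minimise over 2 possible intermediate vertex sequences; the minimum is 6, attained along the walk 0 → 0 → 1.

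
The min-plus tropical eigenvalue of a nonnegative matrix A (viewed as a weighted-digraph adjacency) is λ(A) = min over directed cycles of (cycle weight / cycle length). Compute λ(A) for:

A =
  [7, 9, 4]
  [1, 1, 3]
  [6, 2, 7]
λ(A) = 1

Enumerate directed cycles and compute their means (weight / length). Sample:
  cycle 0 → 0: weight = 7, length = 1, mean = 7/1 ≈ 7.000
  cycle 1 → 1: weight = 1, length = 1, mean = 1/1 ≈ 1.000
  cycle 2 → 2: weight = 7, length = 1, mean = 7/1 ≈ 7.000
  cycle 0 → 1 → 0: weight = 10, length = 2, mean = 10/2 ≈ 5.000
  cycle 0 → 2 → 0: weight = 10, length = 2, mean = 10/2 ≈ 5.000
  cycle 1 → 0 → 1: weight = 10, length = 2, mean = 10/2 ≈ 5.000
Minimum mean = 1.000, attained e.g. along the cycle 1 → 1 with weight 1 and length 1. So λ(A) = 1/1 = 1.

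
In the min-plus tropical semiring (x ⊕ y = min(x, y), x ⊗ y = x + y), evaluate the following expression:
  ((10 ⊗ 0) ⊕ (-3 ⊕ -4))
((10 ⊗ 0) ⊕ (-3 ⊕ -4)) = -4

Expand innermost to outermost. Recall ⊕ takes the minimum of its arguments and ⊗ takes their sum. Working out the expression ((10 ⊗ 0) ⊕ (-3 ⊕ -4)) gives -4.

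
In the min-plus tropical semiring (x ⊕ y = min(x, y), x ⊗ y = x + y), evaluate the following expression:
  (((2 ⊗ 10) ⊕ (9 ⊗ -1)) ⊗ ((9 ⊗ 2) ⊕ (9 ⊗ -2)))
(((2 ⊗ 10) ⊕ (9 ⊗ -1)) ⊗ ((9 ⊗ 2) ⊕ (9 ⊗ -2))) = 15

Expand innermost to outermost. Recall ⊕ takes the minimum of its arguments and ⊗ takes their sum. Working out the expression (((2 ⊗ 10) ⊕ (9 ⊗ -1)) ⊗ ((9 ⊗ 2) ⊕ (9 ⊗ -2))) gives 15.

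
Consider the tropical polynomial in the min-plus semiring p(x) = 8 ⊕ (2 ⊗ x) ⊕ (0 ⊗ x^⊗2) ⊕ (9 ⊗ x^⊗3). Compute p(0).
p(0) = 0

A tropical monomial a ⊗ x^⊗i evaluates to a + i · x. Evaluating each term at x = 0:
  Term 0 contributes 8 + 0 · 0 = 8
  Term 1 contributes 2 + 1 · 0 = 2
  Term 2 contributes 0 + 2 · 0 = 0
  Term 3 contributes 9 + 3 · 0 = 9
p(0) = ⊕ of these = min[8, 2, 0, 9] = 0.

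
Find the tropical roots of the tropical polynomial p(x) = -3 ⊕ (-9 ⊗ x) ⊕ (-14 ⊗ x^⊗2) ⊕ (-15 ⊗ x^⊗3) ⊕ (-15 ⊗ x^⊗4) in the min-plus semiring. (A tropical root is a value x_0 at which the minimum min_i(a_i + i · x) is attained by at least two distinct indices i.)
Roots: {0, 1, 5, 6}

Each tropical root is a break point of the lower envelope of the lines y = a_i + i · x (there are 5 lines, with slopes 0, 1, ..., 4). Only the lines that attain the minimum somewhere contribute to roots; other lines are dominated. Here the surviving (envelope) indices are i = 4, i = 3, i = 2, i = 1, i = 0.
Intersections between consecutive envelope lines give the roots: for adjacent envelope indices i < j the intersection is x = (a_i − a_j) / (j − i). Reading off the sorted break points: {0, 1, 5, 6}.
Verification: at each break x_0, at least two indices attain the minimum of min_i(a_i + i · x_0).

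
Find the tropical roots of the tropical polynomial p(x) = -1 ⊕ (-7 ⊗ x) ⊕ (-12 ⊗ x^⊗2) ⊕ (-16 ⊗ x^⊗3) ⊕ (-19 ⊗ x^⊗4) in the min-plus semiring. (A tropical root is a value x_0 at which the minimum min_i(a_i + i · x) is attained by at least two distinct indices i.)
Roots: {3, 4, 5, 6}

Each tropical root is a break point of the lower envelope of the lines y = a_i + i · x (there are 5 lines, with slopes 0, 1, ..., 4). Only the lines that attain the minimum somewhere contribute to roots; other lines are dominated. Here the surviving (envelope) indices are i = 4, i = 3, i = 2, i = 1, i = 0.
Intersections between consecutive envelope lines give the roots: for adjacent envelope indices i < j the intersection is x = (a_i − a_j) / (j − i). Reading off the sorted break points: {3, 4, 5, 6}.
Verification: at each break x_0, at least two indices attain the minimum of min_i(a_i + i · x_0).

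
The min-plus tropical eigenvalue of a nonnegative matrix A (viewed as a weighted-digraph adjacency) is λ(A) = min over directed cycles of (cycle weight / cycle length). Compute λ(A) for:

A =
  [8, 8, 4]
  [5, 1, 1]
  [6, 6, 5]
λ(A) = 1

Enumerate directed cycles and compute their means (weight / length). Sample:
  cycle 0 → 0: weight = 8, length = 1, mean = 8/1 ≈ 8.000
  cycle 1 → 1: weight = 1, length = 1, mean = 1/1 ≈ 1.000
  cycle 2 → 2: weight = 5, length = 1, mean = 5/1 ≈ 5.000
  cycle 0 → 1 → 0: weight = 13, length = 2, mean = 13/2 ≈ 6.500
  cycle 0 → 2 → 0: weight = 10, length = 2, mean = 10/2 ≈ 5.000
  cycle 1 → 0 → 1: weight = 13, length = 2, mean = 13/2 ≈ 6.500
Minimum mean = 1.000, attained e.g. along the cycle 1 → 1 with weight 1 and length 1. So λ(A) = 1/1 = 1.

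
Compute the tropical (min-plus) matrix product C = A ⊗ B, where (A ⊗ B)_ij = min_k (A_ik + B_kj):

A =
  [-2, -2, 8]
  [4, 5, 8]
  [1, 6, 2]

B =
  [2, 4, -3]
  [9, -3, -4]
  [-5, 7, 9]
A ⊗ B =
  [0, -5, -6]
  [3, 2, 1]
  [-3, 3, -2]

Apply the min-plus product entry-by-entry:
  C[0][0] = min over k of (A[0][0] + B[0][0] = -2 + 2 = 0, A[0][1] + B[1][0] = -2 + 9 = 7, A[0][2] + B[2][0] = 8 + -5 = 3) = 0 (attained at k = 0)
  C[0][1] = min over k of (A[0][0] + B[0][1] = -2 + 4 = 2, A[0][1] + B[1][1] = -2 + -3 = -5, A[0][2] + B[2][1] = 8 + 7 = 15) = -5 (attained at k = 1)
  C[0][2] = min over k of (A[0][0] + B[0][2] = -2 + -3 = -5, A[0][1] + B[1][2] = -2 + -4 = -6, A[0][2] + B[2][2] = 8 + 9 = 17) = -6 (attained at k = 1)
  C[1][0] = min over k of (A[1][0] + B[0][0] = 4 + 2 = 6, A[1][1] + B[1][0] = 5 + 9 = 14, A[1][2] + B[2][0] = 8 + -5 = 3) = 3 (attained at k = 2)
  C[1][1] = min over k of (A[1][0] + B[0][1] = 4 + 4 = 8, A[1][1] + B[1][1] = 5 + -3 = 2, A[1][2] + B[2][1] = 8 + 7 = 15) = 2 (attained at k = 1)
  C[1][2] = min over k of (A[1][0] + B[0][2] = 4 + -3 = 1, A[1][1] + B[1][2] = 5 + -4 = 1, A[1][2] + B[2][2] = 8 + 9 = 17) = 1 (attained at k = 0)
  C[2][0] = min over k of (A[2][0] + B[0][0] = 1 + 2 = 3, A[2][1] + B[1][0] = 6 + 9 = 15, A[2][2] + B[2][0] = 2 + -5 = -3) = -3 (attained at k = 2)
  C[2][1] = min over k of (A[2][0] + B[0][1] = 1 + 4 = 5, A[2][1] + B[1][1] = 6 + -3 = 3, A[2][2] + B[2][1] = 2 + 7 = 9) = 3 (attained at k = 1)
  C[2][2] = min over k of (A[2][0] + B[0][2] = 1 + -3 = -2, A[2][1] + B[1][2] = 6 + -4 = 2, A[2][2] + B[2][2] = 2 + 9 = 11) = -2 (attained at k = 0)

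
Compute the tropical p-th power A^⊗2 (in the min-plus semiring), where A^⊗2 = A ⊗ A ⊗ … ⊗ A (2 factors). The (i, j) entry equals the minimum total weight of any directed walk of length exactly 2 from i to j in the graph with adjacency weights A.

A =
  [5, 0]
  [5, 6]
A^⊗2 =
  [5, 5]
  [10, 5]

Each entry (A^⊗2)_ij equals the minimum over all length-2 walks i = v_0 → v_1 → … → v_2 = j of Σ_t A[v_t][v_{t+1}]. For example, for (i, j) = (0, 1) we minimise over 2 possible intermediate vertex sequences; the minimum is 5, attained along the walk 0 → 0 → 1.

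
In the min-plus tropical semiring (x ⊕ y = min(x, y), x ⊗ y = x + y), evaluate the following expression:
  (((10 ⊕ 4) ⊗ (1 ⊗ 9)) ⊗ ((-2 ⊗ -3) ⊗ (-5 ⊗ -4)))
(((10 ⊕ 4) ⊗ (1 ⊗ 9)) ⊗ ((-2 ⊗ -3) ⊗ (-5 ⊗ -4))) = 0

Expand innermost to outermost. Recall ⊕ takes the minimum of its arguments and ⊗ takes their sum. Working out the expression (((10 ⊕ 4) ⊗ (1 ⊗ 9)) ⊗ ((-2 ⊗ -3) ⊗ (-5 ⊗ -4))) gives 0.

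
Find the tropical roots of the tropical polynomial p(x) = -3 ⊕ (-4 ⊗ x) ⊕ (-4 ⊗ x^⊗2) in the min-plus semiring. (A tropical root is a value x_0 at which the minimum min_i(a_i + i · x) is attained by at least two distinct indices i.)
Roots: {0, 1}

Each tropical root is a break point of the lower envelope of the lines y = a_i + i · x (there are 3 lines, with slopes 0, 1, ..., 2). Only the lines that attain the minimum somewhere contribute to roots; other lines are dominated. Here the surviving (envelope) indices are i = 2, i = 1, i = 0.
Intersections between consecutive envelope lines give the roots: for adjacent envelope indices i < j the intersection is x = (a_i − a_j) / (j − i). Reading off the sorted break points: {0, 1}.
Verification: at each break x_0, at least two indices attain the minimum of min_i(a_i + i · x_0).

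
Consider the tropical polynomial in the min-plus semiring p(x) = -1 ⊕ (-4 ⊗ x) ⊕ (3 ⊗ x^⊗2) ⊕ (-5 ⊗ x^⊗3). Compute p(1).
p(1) = -3

A tropical monomial a ⊗ x^⊗i evaluates to a + i · x. Evaluating each term at x = 1:
  Term 0 contributes -1 + 0 · 1 = -1
  Term 1 contributes -4 + 1 · 1 = -3
  Term 2 contributes 3 + 2 · 1 = 5
  Term 3 contributes -5 + 3 · 1 = -2
p(1) = ⊕ of these = min[-1, -3, 5, -2] = -3.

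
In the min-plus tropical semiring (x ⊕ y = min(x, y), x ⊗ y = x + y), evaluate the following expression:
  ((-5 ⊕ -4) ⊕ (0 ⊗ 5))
((-5 ⊕ -4) ⊕ (0 ⊗ 5)) = -5

Expand innermost to outermost. Recall ⊕ takes the minimum of its arguments and ⊗ takes their sum. Working out the expression ((-5 ⊕ -4) ⊕ (0 ⊗ 5)) gives -5.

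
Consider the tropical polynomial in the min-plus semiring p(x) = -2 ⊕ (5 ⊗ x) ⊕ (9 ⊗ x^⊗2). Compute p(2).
p(2) = -2

A tropical monomial a ⊗ x^⊗i evaluates to a + i · x. Evaluating each term at x = 2:
  Term 0 contributes -2 + 0 · 2 = -2
  Term 1 contributes 5 + 1 · 2 = 7
  Term 2 contributes 9 + 2 · 2 = 13
p(2) = ⊕ of these = min[-2, 7, 13] = -2.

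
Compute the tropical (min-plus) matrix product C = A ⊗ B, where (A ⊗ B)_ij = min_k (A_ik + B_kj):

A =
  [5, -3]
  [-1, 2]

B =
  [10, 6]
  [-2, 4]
A ⊗ B =
  [-5, 1]
  [0, 5]

Apply the min-plus product entry-by-entry:
  C[0][0] = min over k of (A[0][0] + B[0][0] = 5 + 10 = 15, A[0][1] + B[1][0] = -3 + -2 = -5) = -5 (attained at k = 1)
  C[0][1] = min over k of (A[0][0] + B[0][1] = 5 + 6 = 11, A[0][1] + B[1][1] = -3 + 4 = 1) = 1 (attained at k = 1)
  C[1][0] = min over k of (A[1][0] + B[0][0] = -1 + 10 = 9, A[1][1] + B[1][0] = 2 + -2 = 0) = 0 (attained at k = 1)
  C[1][1] = min over k of (A[1][0] + B[0][1] = -1 + 6 = 5, A[1][1] + B[1][1] = 2 + 4 = 6) = 5 (attained at k = 0)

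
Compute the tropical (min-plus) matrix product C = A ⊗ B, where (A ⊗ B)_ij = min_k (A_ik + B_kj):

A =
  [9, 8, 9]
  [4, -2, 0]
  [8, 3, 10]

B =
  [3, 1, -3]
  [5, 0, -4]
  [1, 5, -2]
A ⊗ B =
  [10, 8, 4]
  [1, -2, -6]
  [8, 3, -1]

Apply the min-plus product entry-by-entry:
  C[0][0] = min over k of (A[0][0] + B[0][0] = 9 + 3 = 12, A[0][1] + B[1][0] = 8 + 5 = 13, A[0][2] + B[2][0] = 9 + 1 = 10) = 10 (attained at k = 2)
  C[0][1] = min over k of (A[0][0] + B[0][1] = 9 + 1 = 10, A[0][1] + B[1][1] = 8 + 0 = 8, A[0][2] + B[2][1] = 9 + 5 = 14) = 8 (attained at k = 1)
  C[0][2] = min over k of (A[0][0] + B[0][2] = 9 + -3 = 6, A[0][1] + B[1][2] = 8 + -4 = 4, A[0][2] + B[2][2] = 9 + -2 = 7) = 4 (attained at k = 1)
  C[1][0] = min over k of (A[1][0] + B[0][0] = 4 + 3 = 7, A[1][1] + B[1][0] = -2 + 5 = 3, A[1][2] + B[2][0] = 0 + 1 = 1) = 1 (attained at k = 2)
  C[1][1] = min over k of (A[1][0] + B[0][1] = 4 + 1 = 5, A[1][1] + B[1][1] = -2 + 0 = -2, A[1][2] + B[2][1] = 0 + 5 = 5) = -2 (attained at k = 1)
  C[1][2] = min over k of (A[1][0] + B[0][2] = 4 + -3 = 1, A[1][1] + B[1][2] = -2 + -4 = -6, A[1][2] + B[2][2] = 0 + -2 = -2) = -6 (attained at k = 1)
  C[2][0] = min over k of (A[2][0] + B[0][0] = 8 + 3 = 11, A[2][1] + B[1][0] = 3 + 5 = 8, A[2][2] + B[2][0] = 10 + 1 = 11) = 8 (attained at k = 1)
  C[2][1] = min over k of (A[2][0] + B[0][1] = 8 + 1 = 9, A[2][1] + B[1][1] = 3 + 0 = 3, A[2][2] + B[2][1] = 10 + 5 = 15) = 3 (attained at k = 1)
  C[2][2] = min over k of (A[2][0] + B[0][2] = 8 + -3 = 5, A[2][1] + B[1][2] = 3 + -4 = -1, A[2][2] + B[2][2] = 10 + -2 = 8) = -1 (attained at k = 1)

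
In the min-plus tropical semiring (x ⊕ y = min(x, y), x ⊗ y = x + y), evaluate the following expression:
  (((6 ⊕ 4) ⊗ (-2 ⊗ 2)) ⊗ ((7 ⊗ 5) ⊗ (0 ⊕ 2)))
(((6 ⊕ 4) ⊗ (-2 ⊗ 2)) ⊗ ((7 ⊗ 5) ⊗ (0 ⊕ 2))) = 16

Expand innermost to outermost. Recall ⊕ takes the minimum of its arguments and ⊗ takes their sum. Working out the expression (((6 ⊕ 4) ⊗ (-2 ⊗ 2)) ⊗ ((7 ⊗ 5) ⊗ (0 ⊕ 2))) gives 16.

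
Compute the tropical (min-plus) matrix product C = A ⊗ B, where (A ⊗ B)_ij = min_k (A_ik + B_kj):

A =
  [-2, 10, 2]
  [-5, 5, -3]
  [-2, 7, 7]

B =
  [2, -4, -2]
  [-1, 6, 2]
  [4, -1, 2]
A ⊗ B =
  [0, -6, -4]
  [-3, -9, -7]
  [0, -6, -4]

Apply the min-plus product entry-by-entry:
  C[0][0] = min over k of (A[0][0] + B[0][0] = -2 + 2 = 0, A[0][1] + B[1][0] = 10 + -1 = 9, A[0][2] + B[2][0] = 2 + 4 = 6) = 0 (attained at k = 0)
  C[0][1] = min over k of (A[0][0] + B[0][1] = -2 + -4 = -6, A[0][1] + B[1][1] = 10 + 6 = 16, A[0][2] + B[2][1] = 2 + -1 = 1) = -6 (attained at k = 0)
  C[0][2] = min over k of (A[0][0] + B[0][2] = -2 + -2 = -4, A[0][1] + B[1][2] = 10 + 2 = 12, A[0][2] + B[2][2] = 2 + 2 = 4) = -4 (attained at k = 0)
  C[1][0] = min over k of (A[1][0] + B[0][0] = -5 + 2 = -3, A[1][1] + B[1][0] = 5 + -1 = 4, A[1][2] + B[2][0] = -3 + 4 = 1) = -3 (attained at k = 0)
  C[1][1] = min over k of (A[1][0] + B[0][1] = -5 + -4 = -9, A[1][1] + B[1][1] = 5 + 6 = 11, A[1][2] + B[2][1] = -3 + -1 = -4) = -9 (attained at k = 0)
  C[1][2] = min over k of (A[1][0] + B[0][2] = -5 + -2 = -7, A[1][1] + B[1][2] = 5 + 2 = 7, A[1][2] + B[2][2] = -3 + 2 = -1) = -7 (attained at k = 0)
  C[2][0] = min over k of (A[2][0] + B[0][0] = -2 + 2 = 0, A[2][1] + B[1][0] = 7 + -1 = 6, A[2][2] + B[2][0] = 7 + 4 = 11) = 0 (attained at k = 0)
  C[2][1] = min over k of (A[2][0] + B[0][1] = -2 + -4 = -6, A[2][1] + B[1][1] = 7 + 6 = 13, A[2][2] + B[2][1] = 7 + -1 = 6) = -6 (attained at k = 0)
  C[2][2] = min over k of (A[2][0] + B[0][2] = -2 + -2 = -4, A[2][1] + B[1][2] = 7 + 2 = 9, A[2][2] + B[2][2] = 7 + 2 = 9) = -4 (attained at k = 0)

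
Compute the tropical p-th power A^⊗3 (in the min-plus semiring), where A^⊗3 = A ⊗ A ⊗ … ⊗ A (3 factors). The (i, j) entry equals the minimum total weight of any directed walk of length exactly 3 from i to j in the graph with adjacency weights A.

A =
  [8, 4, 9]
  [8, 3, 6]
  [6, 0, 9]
A^⊗3 =
  [15, 10, 13]
  [14, 9, 12]
  [11, 6, 9]

Each entry (A^⊗3)_ij equals the minimum over all length-3 walks i = v_0 → v_1 → … → v_3 = j of Σ_t A[v_t][v_{t+1}]. For example, for (i, j) = (0, 2) we minimise over 9 possible intermediate vertex sequences; the minimum is 13, attained along the walk 0 → 1 → 1 → 2.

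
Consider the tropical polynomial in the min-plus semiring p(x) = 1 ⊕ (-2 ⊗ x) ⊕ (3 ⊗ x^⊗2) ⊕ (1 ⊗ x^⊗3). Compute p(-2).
p(-2) = -5

A tropical monomial a ⊗ x^⊗i evaluates to a + i · x. Evaluating each term at x = -2:
  Term 0 contributes 1 + 0 · -2 = 1
  Term 1 contributes -2 + 1 · -2 = -4
  Term 2 contributes 3 + 2 · -2 = -1
  Term 3 contributes 1 + 3 · -2 = -5
p(-2) = ⊕ of these = min[1, -4, -1, -5] = -5.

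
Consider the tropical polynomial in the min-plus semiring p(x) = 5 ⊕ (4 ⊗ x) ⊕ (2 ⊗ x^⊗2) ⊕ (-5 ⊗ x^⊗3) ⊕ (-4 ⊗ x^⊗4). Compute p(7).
p(7) = 5

A tropical monomial a ⊗ x^⊗i evaluates to a + i · x. Evaluating each term at x = 7:
  Term 0 contributes 5 + 0 · 7 = 5
  Term 1 contributes 4 + 1 · 7 = 11
  Term 2 contributes 2 + 2 · 7 = 16
  Term 3 contributes -5 + 3 · 7 = 16
  Term 4 contributes -4 + 4 · 7 = 24
p(7) = ⊕ of these = min[5, 11, 16, 16, 24] = 5.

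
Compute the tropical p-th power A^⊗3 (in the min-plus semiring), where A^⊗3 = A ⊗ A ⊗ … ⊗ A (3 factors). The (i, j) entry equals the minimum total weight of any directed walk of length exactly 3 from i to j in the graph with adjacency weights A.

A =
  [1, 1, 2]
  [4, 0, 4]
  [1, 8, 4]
A^⊗3 =
  [3, 1, 4]
  [4, 0, 4]
  [3, 2, 4]

Each entry (A^⊗3)_ij equals the minimum over all length-3 walks i = v_0 → v_1 → … → v_3 = j of Σ_t A[v_t][v_{t+1}]. For example, for (i, j) = (0, 2) we minimise over 9 possible intermediate vertex sequences; the minimum is 4, attained along the walk 0 → 0 → 0 → 2.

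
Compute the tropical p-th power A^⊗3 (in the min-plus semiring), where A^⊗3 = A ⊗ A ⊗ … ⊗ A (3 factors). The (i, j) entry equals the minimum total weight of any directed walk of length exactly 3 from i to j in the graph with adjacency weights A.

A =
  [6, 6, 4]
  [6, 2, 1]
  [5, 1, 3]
A^⊗3 =
  [11, 7, 6]
  [8, 4, 3]
  [7, 3, 4]

Each entry (A^⊗3)_ij equals the minimum over all length-3 walks i = v_0 → v_1 → … → v_3 = j of Σ_t A[v_t][v_{t+1}]. For example, for (i, j) = (0, 2) we minimise over 9 possible intermediate vertex sequences; the minimum is 6, attained along the walk 0 → 2 → 1 → 2.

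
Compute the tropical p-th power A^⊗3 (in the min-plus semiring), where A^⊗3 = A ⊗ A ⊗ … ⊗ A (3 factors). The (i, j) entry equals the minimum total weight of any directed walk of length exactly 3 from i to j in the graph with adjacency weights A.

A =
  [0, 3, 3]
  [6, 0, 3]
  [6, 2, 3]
A^⊗3 =
  [0, 3, 3]
  [6, 0, 3]
  [6, 2, 5]

Each entry (A^⊗3)_ij equals the minimum over all length-3 walks i = v_0 → v_1 → … → v_3 = j of Σ_t A[v_t][v_{t+1}]. For example, for (i, j) = (0, 2) we minimise over 9 possible intermediate vertex sequences; the minimum is 3, attained along the walk 0 → 0 → 0 → 2.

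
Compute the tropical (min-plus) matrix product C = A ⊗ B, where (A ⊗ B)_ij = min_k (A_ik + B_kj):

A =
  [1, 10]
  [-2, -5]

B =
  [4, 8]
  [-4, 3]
A ⊗ B =
  [5, 9]
  [-9, -2]

Apply the min-plus product entry-by-entry:
  C[0][0] = min over k of (A[0][0] + B[0][0] = 1 + 4 = 5, A[0][1] + B[1][0] = 10 + -4 = 6) = 5 (attained at k = 0)
  C[0][1] = min over k of (A[0][0] + B[0][1] = 1 + 8 = 9, A[0][1] + B[1][1] = 10 + 3 = 13) = 9 (attained at k = 0)
  C[1][0] = min over k of (A[1][0] + B[0][0] = -2 + 4 = 2, A[1][1] + B[1][0] = -5 + -4 = -9) = -9 (attained at k = 1)
  C[1][1] = min over k of (A[1][0] + B[0][1] = -2 + 8 = 6, A[1][1] + B[1][1] = -5 + 3 = -2) = -2 (attained at k = 1)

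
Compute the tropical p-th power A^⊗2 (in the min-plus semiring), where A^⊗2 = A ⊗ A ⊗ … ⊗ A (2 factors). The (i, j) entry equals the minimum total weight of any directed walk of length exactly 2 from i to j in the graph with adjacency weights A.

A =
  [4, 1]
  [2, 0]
A^⊗2 =
  [3, 1]
  [2, 0]

Each entry (A^⊗2)_ij equals the minimum over all length-2 walks i = v_0 → v_1 → … → v_2 = j of Σ_t A[v_t][v_{t+1}]. For example, for (i, j) = (0, 1) we minimise over 2 possible intermediate vertex sequences; the minimum is 1, attained along the walk 0 → 1 → 1.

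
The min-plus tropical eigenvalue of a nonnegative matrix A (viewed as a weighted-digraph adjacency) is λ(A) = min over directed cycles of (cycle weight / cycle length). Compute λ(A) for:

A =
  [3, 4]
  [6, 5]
λ(A) = 3

Enumerate directed cycles and compute their means (weight / length). Sample:
  cycle 0 → 0: weight = 3, length = 1, mean = 3/1 ≈ 3.000
  cycle 1 → 1: weight = 5, length = 1, mean = 5/1 ≈ 5.000
  cycle 0 → 1 → 0: weight = 10, length = 2, mean = 10/2 ≈ 5.000
  cycle 1 → 0 → 1: weight = 10, length = 2, mean = 10/2 ≈ 5.000
Minimum mean = 3.000, attained e.g. along the cycle 0 → 0 with weight 3 and length 1. So λ(A) = 3/1 = 3.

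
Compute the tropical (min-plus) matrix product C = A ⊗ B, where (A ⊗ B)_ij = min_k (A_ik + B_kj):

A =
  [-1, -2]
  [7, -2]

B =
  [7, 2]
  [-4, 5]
A ⊗ B =
  [-6, 1]
  [-6, 3]

Apply the min-plus product entry-by-entry:
  C[0][0] = min over k of (A[0][0] + B[0][0] = -1 + 7 = 6, A[0][1] + B[1][0] = -2 + -4 = -6) = -6 (attained at k = 1)
  C[0][1] = min over k of (A[0][0] + B[0][1] = -1 + 2 = 1, A[0][1] + B[1][1] = -2 + 5 = 3) = 1 (attained at k = 0)
  C[1][0] = min over k of (A[1][0] + B[0][0] = 7 + 7 = 14, A[1][1] + B[1][0] = -2 + -4 = -6) = -6 (attained at k = 1)
  C[1][1] = min over k of (A[1][0] + B[0][1] = 7 + 2 = 9, A[1][1] + B[1][1] = -2 + 5 = 3) = 3 (attained at k = 1)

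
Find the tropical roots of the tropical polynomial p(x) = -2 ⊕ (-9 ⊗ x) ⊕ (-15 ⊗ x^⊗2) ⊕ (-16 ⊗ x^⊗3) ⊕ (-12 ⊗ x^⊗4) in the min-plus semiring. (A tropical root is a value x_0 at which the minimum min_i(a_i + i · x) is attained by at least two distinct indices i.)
Roots: {-4, 1, 6, 7}

Each tropical root is a break point of the lower envelope of the lines y = a_i + i · x (there are 5 lines, with slopes 0, 1, ..., 4). Only the lines that attain the minimum somewhere contribute to roots; other lines are dominated. Here the surviving (envelope) indices are i = 4, i = 3, i = 2, i = 1, i = 0.
Intersections between consecutive envelope lines give the roots: for adjacent envelope indices i < j the intersection is x = (a_i − a_j) / (j − i). Reading off the sorted break points: {-4, 1, 6, 7}.
Verification: at each break x_0, at least two indices attain the minimum of min_i(a_i + i · x_0).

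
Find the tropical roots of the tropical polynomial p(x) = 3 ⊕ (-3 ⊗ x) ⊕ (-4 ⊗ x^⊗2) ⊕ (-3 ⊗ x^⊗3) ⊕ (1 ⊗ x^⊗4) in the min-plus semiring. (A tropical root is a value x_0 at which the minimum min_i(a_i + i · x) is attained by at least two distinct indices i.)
Roots: {-4, -1, 1, 6}

Each tropical root is a break point of the lower envelope of the lines y = a_i + i · x (there are 5 lines, with slopes 0, 1, ..., 4). Only the lines that attain the minimum somewhere contribute to roots; other lines are dominated. Here the surviving (envelope) indices are i = 4, i = 3, i = 2, i = 1, i = 0.
Intersections between consecutive envelope lines give the roots: for adjacent envelope indices i < j the intersection is x = (a_i − a_j) / (j − i). Reading off the sorted break points: {-4, -1, 1, 6}.
Verification: at each break x_0, at least two indices attain the minimum of min_i(a_i + i · x_0).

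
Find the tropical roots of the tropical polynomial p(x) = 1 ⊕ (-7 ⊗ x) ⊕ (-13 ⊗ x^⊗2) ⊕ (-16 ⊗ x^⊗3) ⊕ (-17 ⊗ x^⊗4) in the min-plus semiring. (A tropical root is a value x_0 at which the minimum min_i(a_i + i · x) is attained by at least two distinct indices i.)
Roots: {1, 3, 6, 8}

Each tropical root is a break point of the lower envelope of the lines y = a_i + i · x (there are 5 lines, with slopes 0, 1, ..., 4). Only the lines that attain the minimum somewhere contribute to roots; other lines are dominated. Here the surviving (envelope) indices are i = 4, i = 3, i = 2, i = 1, i = 0.
Intersections between consecutive envelope lines give the roots: for adjacent envelope indices i < j the intersection is x = (a_i − a_j) / (j − i). Reading off the sorted break points: {1, 3, 6, 8}.
Verification: at each break x_0, at least two indices attain the minimum of min_i(a_i + i · x_0).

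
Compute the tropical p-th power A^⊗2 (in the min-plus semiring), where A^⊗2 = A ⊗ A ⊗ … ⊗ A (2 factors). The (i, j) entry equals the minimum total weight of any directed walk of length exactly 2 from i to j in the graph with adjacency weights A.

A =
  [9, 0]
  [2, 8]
A^⊗2 =
  [2, 8]
  [10, 2]

Each entry (A^⊗2)_ij equals the minimum over all length-2 walks i = v_0 → v_1 → … → v_2 = j of Σ_t A[v_t][v_{t+1}]. For example, for (i, j) = (0, 1) we minimise over 2 possible intermediate vertex sequences; the minimum is 8, attained along the walk 0 → 1 → 1.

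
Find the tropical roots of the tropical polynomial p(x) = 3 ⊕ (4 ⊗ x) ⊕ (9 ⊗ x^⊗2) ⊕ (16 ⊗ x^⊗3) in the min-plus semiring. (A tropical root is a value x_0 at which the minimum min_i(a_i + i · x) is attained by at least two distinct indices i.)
Roots: {-7, -5, -1}

Each tropical root is a break point of the lower envelope of the lines y = a_i + i · x (there are 4 lines, with slopes 0, 1, ..., 3). Only the lines that attain the minimum somewhere contribute to roots; other lines are dominated. Here the surviving (envelope) indices are i = 3, i = 2, i = 1, i = 0.
Intersections between consecutive envelope lines give the roots: for adjacent envelope indices i < j the intersection is x = (a_i − a_j) / (j − i). Reading off the sorted break points: {-7, -5, -1}.
Verification: at each break x_0, at least two indices attain the minimum of min_i(a_i + i · x_0).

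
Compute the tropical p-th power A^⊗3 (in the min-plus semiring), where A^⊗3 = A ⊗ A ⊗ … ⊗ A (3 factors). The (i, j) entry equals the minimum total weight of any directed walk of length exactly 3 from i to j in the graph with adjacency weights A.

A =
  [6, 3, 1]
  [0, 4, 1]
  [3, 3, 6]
A^⊗3 =
  [4, 6, 4]
  [3, 4, 4]
  [6, 6, 4]

Each entry (A^⊗3)_ij equals the minimum over all length-3 walks i = v_0 → v_1 → … → v_3 = j of Σ_t A[v_t][v_{t+1}]. For example, for (i, j) = (0, 2) we minimise over 9 possible intermediate vertex sequences; the minimum is 4, attained along the walk 0 → 1 → 0 → 2.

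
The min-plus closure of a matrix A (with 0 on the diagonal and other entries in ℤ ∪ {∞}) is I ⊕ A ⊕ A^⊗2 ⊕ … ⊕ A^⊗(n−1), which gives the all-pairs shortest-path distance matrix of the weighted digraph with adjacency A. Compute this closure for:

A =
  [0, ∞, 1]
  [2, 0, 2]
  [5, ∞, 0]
Closure =
  [0, ∞, 1]
  [2, 0, 2]
  [5, ∞, 0]

This is the Floyd-Warshall all-pairs shortest-path computation. For each intermediate vertex k = 0, 1, …, 2, update dist[i][j] ← min(dist[i][j], dist[i][k] + dist[k][j]). The final matrix gives, for each (i, j), the minimum total weight of any directed path from i to j (possibly empty when i = j).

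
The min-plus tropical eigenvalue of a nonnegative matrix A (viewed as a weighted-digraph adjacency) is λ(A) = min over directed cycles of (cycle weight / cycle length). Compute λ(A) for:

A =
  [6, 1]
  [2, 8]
λ(A) = 3/2

Enumerate directed cycles and compute their means (weight / length). Sample:
  cycle 0 → 0: weight = 6, length = 1, mean = 6/1 ≈ 6.000
  cycle 1 → 1: weight = 8, length = 1, mean = 8/1 ≈ 8.000
  cycle 0 → 1 → 0: weight = 3, length = 2, mean = 3/2 ≈ 1.500
  cycle 1 → 0 → 1: weight = 3, length = 2, mean = 3/2 ≈ 1.500
Minimum mean = 1.500, attained e.g. along the cycle 0 → 1 → 0 with weight 3 and length 2. So λ(A) = 3/2 = 3/2.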